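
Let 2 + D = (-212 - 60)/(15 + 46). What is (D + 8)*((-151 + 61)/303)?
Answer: -2820/6161 ≈ -0.45772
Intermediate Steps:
D = -394/61 (D = -2 + (-212 - 60)/(15 + 46) = -2 - 272/61 = -394/61 ≈ -6.4590)
(D + 8)*((-151 + 61)/303) = (-394/61 + 8)*((-151 + 61)/303) = 94*(-90*1/303)/61 = (94/61)*(-30/101) = -2820/6161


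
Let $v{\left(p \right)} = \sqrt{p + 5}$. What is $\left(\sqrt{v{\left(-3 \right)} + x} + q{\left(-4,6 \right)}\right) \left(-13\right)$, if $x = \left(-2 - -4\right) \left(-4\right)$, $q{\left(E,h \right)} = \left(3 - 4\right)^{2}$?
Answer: $-13 - 13 i \sqrt{8 - \sqrt{2}} \approx -13.0 - 33.362 i$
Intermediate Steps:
$v{\left(p \right)} = \sqrt{5 + p}$
$q{\left(E,h \right)} = 1$ ($q{\left(E,h \right)} = \left(-1\right)^{2} = 1$)
$x = -8$ ($x = \left(-2 + 4\right) \left(-4\right) = 2 \left(-4\right) = -8$)
$\left(\sqrt{v{\left(-3 \right)} + x} + q{\left(-4,6 \right)}\right) \left(-13\right) = \left(\sqrt{\sqrt{5 - 3} - 8} + 1\right) \left(-13\right) = \left(\sqrt{\sqrt{2} - 8} + 1\right) \left(-13\right) = \left(\sqrt{-8 + \sqrt{2}} + 1\right) \left(-13\right) = \left(1 + \sqrt{-8 + \sqrt{2}}\right) \left(-13\right) = -13 - 13 \sqrt{-8 + \sqrt{2}}$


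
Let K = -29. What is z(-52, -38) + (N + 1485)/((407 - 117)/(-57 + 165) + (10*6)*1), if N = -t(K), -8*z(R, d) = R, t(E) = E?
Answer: 207517/6770 ≈ 30.652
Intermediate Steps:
z(R, d) = -R/8
N = 29 (N = -1*(-29) = 29)
z(-52, -38) + (N + 1485)/((407 - 117)/(-57 + 165) + (10*6)*1) = -1/8*(-52) + (29 + 1485)/((407 - 117)/(-57 + 165) + (10*6)*1) = 13/2 + 1514/(290/108 + 60*1) = 13/2 + 1514/(290*(1/108) + 60) = 13/2 + 1514/(145/54 + 60) = 13/2 + 1514/(3385/54) = 13/2 + 1514*(54/3385) = 13/2 + 81756/3385 = 207517/6770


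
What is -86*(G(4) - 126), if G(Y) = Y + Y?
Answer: 10148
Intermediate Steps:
G(Y) = 2*Y
-86*(G(4) - 126) = -86*(2*4 - 126) = -86*(8 - 126) = -86*(-118) = 10148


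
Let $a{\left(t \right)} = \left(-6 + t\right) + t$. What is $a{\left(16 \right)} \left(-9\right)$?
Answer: $-234$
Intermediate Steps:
$a{\left(t \right)} = -6 + 2 t$
$a{\left(16 \right)} \left(-9\right) = \left(-6 + 2 \cdot 16\right) \left(-9\right) = \left(-6 + 32\right) \left(-9\right) = 26 \left(-9\right) = -234$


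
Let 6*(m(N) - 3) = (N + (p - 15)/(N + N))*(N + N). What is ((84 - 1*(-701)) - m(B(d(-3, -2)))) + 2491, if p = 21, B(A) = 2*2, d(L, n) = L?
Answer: 9800/3 ≈ 3266.7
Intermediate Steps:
B(A) = 4
m(N) = 3 + N*(N + 3/N)/3 (m(N) = 3 + ((N + (21 - 15)/(N + N))*(N + N))/6 = 3 + ((N + 6/((2*N)))*(2*N))/6 = 3 + ((N + 6*(1/(2*N)))*(2*N))/6 = 3 + ((N + 3/N)*(2*N))/6 = 3 + (2*N*(N + 3/N))/6 = 3 + N*(N + 3/N)/3)
((84 - 1*(-701)) - m(B(d(-3, -2)))) + 2491 = ((84 - 1*(-701)) - (4 + (⅓)*4²)) + 2491 = ((84 + 701) - (4 + (⅓)*16)) + 2491 = (785 - (4 + 16/3)) + 2491 = (785 - 1*28/3) + 2491 = (785 - 28/3) + 2491 = 2327/3 + 2491 = 9800/3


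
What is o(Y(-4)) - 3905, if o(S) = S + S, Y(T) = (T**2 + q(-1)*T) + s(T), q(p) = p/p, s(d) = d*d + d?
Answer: -3857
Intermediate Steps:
s(d) = d + d**2 (s(d) = d**2 + d = d + d**2)
q(p) = 1
Y(T) = T + T**2 + T*(1 + T) (Y(T) = (T**2 + 1*T) + T*(1 + T) = (T**2 + T) + T*(1 + T) = (T + T**2) + T*(1 + T) = T + T**2 + T*(1 + T))
o(S) = 2*S
o(Y(-4)) - 3905 = 2*(2*(-4)*(1 - 4)) - 3905 = 2*(2*(-4)*(-3)) - 3905 = 2*24 - 3905 = 48 - 3905 = -3857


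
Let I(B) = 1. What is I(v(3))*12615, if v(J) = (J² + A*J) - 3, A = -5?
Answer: 12615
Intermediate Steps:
v(J) = -3 + J² - 5*J (v(J) = (J² - 5*J) - 3 = -3 + J² - 5*J)
I(v(3))*12615 = 1*12615 = 12615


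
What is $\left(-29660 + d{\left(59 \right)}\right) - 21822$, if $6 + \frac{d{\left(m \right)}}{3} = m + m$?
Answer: $-51146$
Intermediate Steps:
$d{\left(m \right)} = -18 + 6 m$ ($d{\left(m \right)} = -18 + 3 \left(m + m\right) = -18 + 3 \cdot 2 m = -18 + 6 m$)
$\left(-29660 + d{\left(59 \right)}\right) - 21822 = \left(-29660 + \left(-18 + 6 \cdot 59\right)\right) - 21822 = \left(-29660 + \left(-18 + 354\right)\right) - 21822 = \left(-29660 + 336\right) - 21822 = -29324 - 21822 = -51146$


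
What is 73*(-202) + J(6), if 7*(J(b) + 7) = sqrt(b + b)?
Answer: -14753 + 2*sqrt(3)/7 ≈ -14753.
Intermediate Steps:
J(b) = -7 + sqrt(2)*sqrt(b)/7 (J(b) = -7 + sqrt(b + b)/7 = -7 + sqrt(2*b)/7 = -7 + (sqrt(2)*sqrt(b))/7 = -7 + sqrt(2)*sqrt(b)/7)
73*(-202) + J(6) = 73*(-202) + (-7 + sqrt(2)*sqrt(6)/7) = -14746 + (-7 + 2*sqrt(3)/7) = -14753 + 2*sqrt(3)/7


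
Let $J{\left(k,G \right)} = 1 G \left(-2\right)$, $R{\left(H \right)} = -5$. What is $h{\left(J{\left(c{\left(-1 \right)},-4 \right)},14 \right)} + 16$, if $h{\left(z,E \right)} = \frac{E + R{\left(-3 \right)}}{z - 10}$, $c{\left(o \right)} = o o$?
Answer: $\frac{23}{2} \approx 11.5$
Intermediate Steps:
$c{\left(o \right)} = o^{2}$
$J{\left(k,G \right)} = - 2 G$ ($J{\left(k,G \right)} = G \left(-2\right) = - 2 G$)
$h{\left(z,E \right)} = \frac{-5 + E}{-10 + z}$ ($h{\left(z,E \right)} = \frac{E - 5}{z - 10} = \frac{-5 + E}{-10 + z}$)
$h{\left(J{\left(c{\left(-1 \right)},-4 \right)},14 \right)} + 16 = \frac{-5 + 14}{-10 - -8} + 16 = \frac{1}{-10 + 8} \cdot 9 + 16 = \frac{1}{-2} \cdot 9 + 16 = \left(- \frac{1}{2}\right) 9 + 16 = - \frac{9}{2} + 16 = \frac{23}{2}$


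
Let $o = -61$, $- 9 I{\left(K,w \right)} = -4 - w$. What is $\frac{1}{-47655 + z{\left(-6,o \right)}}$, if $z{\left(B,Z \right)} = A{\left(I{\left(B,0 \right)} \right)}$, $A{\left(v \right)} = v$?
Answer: $- \frac{9}{428891} \approx -2.0984 \cdot 10^{-5}$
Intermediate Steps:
$I{\left(K,w \right)} = \frac{4}{9} + \frac{w}{9}$ ($I{\left(K,w \right)} = - \frac{-4 - w}{9} = \frac{4}{9} + \frac{w}{9}$)
$z{\left(B,Z \right)} = \frac{4}{9}$ ($z{\left(B,Z \right)} = \frac{4}{9} + \frac{1}{9} \cdot 0 = \frac{4}{9} + 0 = \frac{4}{9}$)
$\frac{1}{-47655 + z{\left(-6,o \right)}} = \frac{1}{-47655 + \frac{4}{9}} = \frac{1}{- \frac{428891}{9}} = - \frac{9}{428891}$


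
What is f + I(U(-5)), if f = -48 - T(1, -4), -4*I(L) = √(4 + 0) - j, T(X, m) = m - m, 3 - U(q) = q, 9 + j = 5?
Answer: -99/2 ≈ -49.500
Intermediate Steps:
j = -4 (j = -9 + 5 = -4)
U(q) = 3 - q
T(X, m) = 0
I(L) = -3/2 (I(L) = -(√(4 + 0) - 1*(-4))/4 = -(√4 + 4)/4 = -(2 + 4)/4 = -¼*6 = -3/2)
f = -48 (f = -48 - 1*0 = -48 + 0 = -48)
f + I(U(-5)) = -48 - 3/2 = -99/2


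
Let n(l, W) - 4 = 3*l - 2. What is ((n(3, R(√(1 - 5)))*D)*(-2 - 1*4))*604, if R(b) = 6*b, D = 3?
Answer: -119592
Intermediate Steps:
n(l, W) = 2 + 3*l (n(l, W) = 4 + (3*l - 2) = 4 + (-2 + 3*l) = 2 + 3*l)
((n(3, R(√(1 - 5)))*D)*(-2 - 1*4))*604 = (((2 + 3*3)*3)*(-2 - 1*4))*604 = (((2 + 9)*3)*(-2 - 4))*604 = ((11*3)*(-6))*604 = (33*(-6))*604 = -198*604 = -119592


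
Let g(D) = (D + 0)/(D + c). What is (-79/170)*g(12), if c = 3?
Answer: -158/425 ≈ -0.37176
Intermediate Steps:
g(D) = D/(3 + D) (g(D) = (D + 0)/(D + 3) = D/(3 + D))
(-79/170)*g(12) = (-79/170)*(12/(3 + 12)) = (-79*1/170)*(12/15) = -474/(85*15) = -79/170*⅘ = -158/425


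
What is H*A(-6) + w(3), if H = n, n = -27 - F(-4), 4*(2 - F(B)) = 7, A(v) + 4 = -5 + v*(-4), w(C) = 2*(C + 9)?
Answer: -1539/4 ≈ -384.75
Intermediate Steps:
w(C) = 18 + 2*C (w(C) = 2*(9 + C) = 18 + 2*C)
A(v) = -9 - 4*v (A(v) = -4 + (-5 + v*(-4)) = -4 + (-5 - 4*v) = -9 - 4*v)
F(B) = ¼ (F(B) = 2 - ¼*7 = 2 - 7/4 = ¼)
n = -109/4 (n = -27 - 1*¼ = -27 - ¼ = -109/4 ≈ -27.250)
H = -109/4 ≈ -27.250
H*A(-6) + w(3) = -109*(-9 - 4*(-6))/4 + (18 + 2*3) = -109*(-9 + 24)/4 + (18 + 6) = -109/4*15 + 24 = -1635/4 + 24 = -1539/4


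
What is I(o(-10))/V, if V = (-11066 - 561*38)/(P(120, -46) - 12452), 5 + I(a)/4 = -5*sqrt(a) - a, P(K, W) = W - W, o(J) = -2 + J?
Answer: 1981/184 - 1415*I*sqrt(3)/92 ≈ 10.766 - 26.64*I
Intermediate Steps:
P(K, W) = 0
I(a) = -20 - 20*sqrt(a) - 4*a (I(a) = -20 + 4*(-5*sqrt(a) - a) = -20 + 4*(-a - 5*sqrt(a)) = -20 + (-20*sqrt(a) - 4*a) = -20 - 20*sqrt(a) - 4*a)
V = 736/283 (V = (-11066 - 561*38)/(0 - 12452) = (-11066 - 21318)/(-12452) = -32384*(-1/12452) = 736/283 ≈ 2.6007)
I(o(-10))/V = (-20 - 20*sqrt(-2 - 10) - 4*(-2 - 10))/(736/283) = (-20 - 40*I*sqrt(3) - 4*(-12))*(283/736) = (-20 - 40*I*sqrt(3) + 48)*(283/736) = (28 - 40*I*sqrt(3))*(283/736) = 1981/184 - 1415*I*sqrt(3)/92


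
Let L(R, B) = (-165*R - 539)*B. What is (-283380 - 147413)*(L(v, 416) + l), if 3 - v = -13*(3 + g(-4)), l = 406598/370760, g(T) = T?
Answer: -36909650740381947/185380 ≈ -1.9910e+11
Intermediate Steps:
l = 203299/185380 (l = 406598*(1/370760) = 203299/185380 ≈ 1.0967)
v = -10 (v = 3 - (-13)*(3 - 4) = 3 - (-13)*(-1) = 3 - 1*13 = 3 - 13 = -10)
L(R, B) = B*(-539 - 165*R) (L(R, B) = (-539 - 165*R)*B = B*(-539 - 165*R))
(-283380 - 147413)*(L(v, 416) + l) = (-283380 - 147413)*(-11*416*(49 + 15*(-10)) + 203299/185380) = -430793*(-11*416*(49 - 150) + 203299/185380) = -430793*(-11*416*(-101) + 203299/185380) = -430793*(462176 + 203299/185380) = -430793*85678390179/185380 = -36909650740381947/185380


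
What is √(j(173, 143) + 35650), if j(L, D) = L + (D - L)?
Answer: 3*√3977 ≈ 189.19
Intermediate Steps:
j(L, D) = D
√(j(173, 143) + 35650) = √(143 + 35650) = √35793 = 3*√3977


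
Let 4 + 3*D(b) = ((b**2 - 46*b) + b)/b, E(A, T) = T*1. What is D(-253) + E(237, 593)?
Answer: 1477/3 ≈ 492.33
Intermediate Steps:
E(A, T) = T
D(b) = -4/3 + (b**2 - 45*b)/(3*b) (D(b) = -4/3 + (((b**2 - 46*b) + b)/b)/3 = -4/3 + ((b**2 - 45*b)/b)/3 = -4/3 + (b**2 - 45*b)/(3*b))
D(-253) + E(237, 593) = (-49/3 + (1/3)*(-253)) + 593 = (-49/3 - 253/3) + 593 = -302/3 + 593 = 1477/3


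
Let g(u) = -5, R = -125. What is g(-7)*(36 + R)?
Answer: 445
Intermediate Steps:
g(-7)*(36 + R) = -5*(36 - 125) = -5*(-89) = 445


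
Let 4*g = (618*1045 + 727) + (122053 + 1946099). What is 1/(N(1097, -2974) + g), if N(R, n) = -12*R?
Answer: 4/2662033 ≈ 1.5026e-6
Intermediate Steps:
g = 2714689/4 (g = ((618*1045 + 727) + (122053 + 1946099))/4 = ((645810 + 727) + 2068152)/4 = (646537 + 2068152)/4 = (1/4)*2714689 = 2714689/4 ≈ 6.7867e+5)
1/(N(1097, -2974) + g) = 1/(-12*1097 + 2714689/4) = 1/(-13164 + 2714689/4) = 1/(2662033/4) = 4/2662033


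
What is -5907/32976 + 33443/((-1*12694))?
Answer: -196299971/69766224 ≈ -2.8137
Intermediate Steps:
-5907/32976 + 33443/((-1*12694)) = -5907*1/32976 + 33443/(-12694) = -1969/10992 + 33443*(-1/12694) = -1969/10992 - 33443/12694 = -196299971/69766224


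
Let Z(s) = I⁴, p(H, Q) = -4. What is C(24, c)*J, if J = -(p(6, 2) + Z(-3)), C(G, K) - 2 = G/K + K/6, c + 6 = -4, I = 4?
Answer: 2604/5 ≈ 520.80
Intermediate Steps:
c = -10 (c = -6 - 4 = -10)
Z(s) = 256 (Z(s) = 4⁴ = 256)
C(G, K) = 2 + K/6 + G/K (C(G, K) = 2 + (G/K + K/6) = 2 + (K/6 + G/K) = 2 + K/6 + G/K)
J = -252 (J = -(-4 + 256) = -1*252 = -252)
C(24, c)*J = (2 + (⅙)*(-10) + 24/(-10))*(-252) = (2 - 5/3 + 24*(-⅒))*(-252) = (2 - 5/3 - 12/5)*(-252) = -31/15*(-252) = 2604/5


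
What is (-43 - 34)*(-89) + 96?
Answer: 6949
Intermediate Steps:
(-43 - 34)*(-89) + 96 = -77*(-89) + 96 = 6853 + 96 = 6949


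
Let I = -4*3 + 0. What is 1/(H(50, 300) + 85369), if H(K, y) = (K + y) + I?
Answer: 1/85707 ≈ 1.1668e-5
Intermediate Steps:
I = -12 (I = -12 + 0 = -12)
H(K, y) = -12 + K + y (H(K, y) = (K + y) - 12 = -12 + K + y)
1/(H(50, 300) + 85369) = 1/((-12 + 50 + 300) + 85369) = 1/(338 + 85369) = 1/85707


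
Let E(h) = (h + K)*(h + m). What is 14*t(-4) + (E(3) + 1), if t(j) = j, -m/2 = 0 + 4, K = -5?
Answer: -45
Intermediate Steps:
m = -8 (m = -2*(0 + 4) = -2*4 = -8)
E(h) = (-8 + h)*(-5 + h) (E(h) = (h - 5)*(h - 8) = (-5 + h)*(-8 + h) = (-8 + h)*(-5 + h))
14*t(-4) + (E(3) + 1) = 14*(-4) + ((40 + 3**2 - 13*3) + 1) = -56 + ((40 + 9 - 39) + 1) = -56 + (10 + 1) = -56 + 11 = -45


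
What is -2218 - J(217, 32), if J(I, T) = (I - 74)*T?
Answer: -6794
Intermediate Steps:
J(I, T) = T*(-74 + I) (J(I, T) = (-74 + I)*T = T*(-74 + I))
-2218 - J(217, 32) = -2218 - 32*(-74 + 217) = -2218 - 32*143 = -2218 - 1*4576 = -2218 - 4576 = -6794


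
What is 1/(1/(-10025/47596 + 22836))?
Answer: 1086892231/47596 ≈ 22836.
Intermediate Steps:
1/(1/(-10025/47596 + 22836)) = 1/(1/(1086892231/47596)) = 1/(47596/1086892231) = 1086892231/47596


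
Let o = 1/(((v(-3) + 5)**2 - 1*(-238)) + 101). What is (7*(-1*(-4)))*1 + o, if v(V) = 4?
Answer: 11761/420 ≈ 28.002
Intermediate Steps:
o = 1/420 (o = 1/(((4 + 5)**2 - 1*(-238)) + 101) = 1/((9**2 + 238) + 101) = 1/((81 + 238) + 101) = 1/(319 + 101) = 1/420 ≈ 0.0023810)
(7*(-1*(-4)))*1 + o = (7*(-1*(-4)))*1 + 1/420 = (7*4)*1 + 1/420 = 28*1 + 1/420 = 28 + 1/420 = 11761/420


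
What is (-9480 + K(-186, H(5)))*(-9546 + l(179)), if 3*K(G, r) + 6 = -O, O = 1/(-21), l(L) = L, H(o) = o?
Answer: 5595517955/63 ≈ 8.8818e+7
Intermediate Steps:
O = -1/21 ≈ -0.047619
K(G, r) = -125/63 (K(G, r) = -2 + (-1*(-1/21))/3 = -2 + (⅓)*(1/21) = -2 + 1/63 = -125/63)
(-9480 + K(-186, H(5)))*(-9546 + l(179)) = (-9480 - 125/63)*(-9546 + 179) = -597365/63*(-9367) = 5595517955/63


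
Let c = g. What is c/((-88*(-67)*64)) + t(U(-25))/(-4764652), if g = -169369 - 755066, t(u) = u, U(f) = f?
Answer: -1101150409505/449478211072 ≈ -2.4498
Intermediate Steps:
g = -924435
c = -924435
c/((-88*(-67)*64)) + t(U(-25))/(-4764652) = -924435/(-88*(-67)*64) - 25/(-4764652) = -924435/(5896*64) - 25*(-1/4764652) = -924435/377344 + 25/4764652 = -1101150409505/449478211072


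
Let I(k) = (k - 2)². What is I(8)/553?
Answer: 36/553 ≈ 0.065099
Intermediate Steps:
I(k) = (-2 + k)²
I(8)/553 = (-2 + 8)²/553 = 6²*(1/553) = 36*(1/553) = 36/553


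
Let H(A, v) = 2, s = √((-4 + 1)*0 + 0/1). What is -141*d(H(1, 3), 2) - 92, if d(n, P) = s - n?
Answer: 190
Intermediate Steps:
s = 0 (s = √(-3*0 + 0*1) = √(0 + 0) = √0 = 0)
d(n, P) = -n (d(n, P) = 0 - n = -n)
-141*d(H(1, 3), 2) - 92 = -(-141)*2 - 92 = -141*(-2) - 92 = 282 - 92 = 190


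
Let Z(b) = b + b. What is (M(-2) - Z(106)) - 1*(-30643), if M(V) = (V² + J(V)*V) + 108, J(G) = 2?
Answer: 30539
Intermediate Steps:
Z(b) = 2*b
M(V) = 108 + V² + 2*V (M(V) = (V² + 2*V) + 108 = 108 + V² + 2*V)
(M(-2) - Z(106)) - 1*(-30643) = ((108 + (-2)² + 2*(-2)) - 2*106) - 1*(-30643) = ((108 + 4 - 4) - 1*212) + 30643 = (108 - 212) + 30643 = -104 + 30643 = 30539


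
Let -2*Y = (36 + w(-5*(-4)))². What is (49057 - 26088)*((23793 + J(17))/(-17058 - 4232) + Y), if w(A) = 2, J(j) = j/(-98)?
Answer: -34653949015953/2086420 ≈ -1.6609e+7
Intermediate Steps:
J(j) = -j/98 (J(j) = j*(-1/98) = -j/98)
Y = -722 (Y = -(36 + 2)²/2 = -½*38² = -½*1444 = -722)
(49057 - 26088)*((23793 + J(17))/(-17058 - 4232) + Y) = (49057 - 26088)*((23793 - 1/98*17)/(-17058 - 4232) - 722) = 22969*((23793 - 17/98)/(-21290) - 722) = 22969*((2331697/98)*(-1/21290) - 722) = 22969*(-2331697/2086420 - 722) = 22969*(-1508726937/2086420) = -34653949015953/2086420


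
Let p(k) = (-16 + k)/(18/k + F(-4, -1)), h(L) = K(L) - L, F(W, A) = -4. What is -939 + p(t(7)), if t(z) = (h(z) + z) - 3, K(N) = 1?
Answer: -12189/13 ≈ -937.62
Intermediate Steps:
h(L) = 1 - L
t(z) = -2 (t(z) = ((1 - z) + z) - 3 = 1 - 3 = -2)
p(k) = (-16 + k)/(-4 + 18/k) (p(k) = (-16 + k)/(18/k - 4) = (-16 + k)/(-4 + 18/k))
-939 + p(t(7)) = -939 + (1/2)*(-2)*(-16 - 2)/(9 - 2*(-2)) = -939 + (1/2)*(-2)*(-18)/(9 + 4) = -939 + (1/2)*(-2)*(-18)/13 = -939 + (1/2)*(-2)*(1/13)*(-18) = -939 + 18/13 = -12189/13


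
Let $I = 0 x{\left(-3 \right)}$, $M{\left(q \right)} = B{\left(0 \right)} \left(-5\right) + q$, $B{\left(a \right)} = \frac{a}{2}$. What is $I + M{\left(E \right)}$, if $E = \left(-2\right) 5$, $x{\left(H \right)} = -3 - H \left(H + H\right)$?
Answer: $-10$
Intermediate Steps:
$B{\left(a \right)} = \frac{a}{2}$ ($B{\left(a \right)} = a \frac{1}{2} = \frac{a}{2}$)
$x{\left(H \right)} = -3 - 2 H^{2}$ ($x{\left(H \right)} = -3 - H 2 H = -3 - 2 H^{2}$)
$E = -10$
$M{\left(q \right)} = q$ ($M{\left(q \right)} = \frac{1}{2} \cdot 0 \left(-5\right) + q = 0 \left(-5\right) + q = 0 + q = q$)
$I = 0$ ($I = 0 \left(-3 - 2 \left(-3\right)^{2}\right) = 0 \left(-3 - 18\right) = 0 \left(-21\right) = 0$)
$I + M{\left(E \right)} = 0 - 10 = -10$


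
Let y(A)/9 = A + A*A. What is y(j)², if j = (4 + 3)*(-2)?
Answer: 2683044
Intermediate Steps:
j = -14 (j = 7*(-2) = -14)
y(A) = 9*A + 9*A² (y(A) = 9*(A + A*A) = 9*(A + A²) = 9*A + 9*A²)
y(j)² = (9*(-14)*(1 - 14))² = (9*(-14)*(-13))² = 1638² = 2683044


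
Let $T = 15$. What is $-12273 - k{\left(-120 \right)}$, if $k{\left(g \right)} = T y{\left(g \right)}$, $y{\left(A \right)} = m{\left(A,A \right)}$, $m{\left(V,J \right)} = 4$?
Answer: $-12333$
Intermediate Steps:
$y{\left(A \right)} = 4$
$k{\left(g \right)} = 60$ ($k{\left(g \right)} = 15 \cdot 4 = 60$)
$-12273 - k{\left(-120 \right)} = -12273 - 60 = -12333$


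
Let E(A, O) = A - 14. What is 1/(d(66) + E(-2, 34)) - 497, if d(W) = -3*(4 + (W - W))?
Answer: -13917/28 ≈ -497.04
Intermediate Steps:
d(W) = -12 (d(W) = -3*(4 + 0) = -3*4 = -12)
E(A, O) = -14 + A
1/(d(66) + E(-2, 34)) - 497 = 1/(-12 + (-14 - 2)) - 497 = 1/(-12 - 16) - 497 = 1/(-28) - 497 = -1/28 - 497 = -13917/28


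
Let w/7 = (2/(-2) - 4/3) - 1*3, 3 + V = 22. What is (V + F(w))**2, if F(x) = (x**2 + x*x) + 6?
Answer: 640747969/81 ≈ 7.9105e+6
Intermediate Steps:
V = 19 (V = -3 + 22 = 19)
w = -112/3 (w = 7*((2/(-2) - 4/3) - 1*3) = 7*((2*(-1/2) - 4*1/3) - 3) = 7*((-1 - 4/3) - 3) = 7*(-7/3 - 3) = 7*(-16/3) = -112/3 ≈ -37.333)
F(x) = 6 + 2*x**2 (F(x) = (x**2 + x**2) + 6 = 2*x**2 + 6 = 6 + 2*x**2)
(V + F(w))**2 = (19 + (6 + 2*(-112/3)**2))**2 = (19 + (6 + 2*(12544/9)))**2 = (19 + (6 + 25088/9))**2 = (19 + 25142/9)**2 = (25313/9)**2 = 640747969/81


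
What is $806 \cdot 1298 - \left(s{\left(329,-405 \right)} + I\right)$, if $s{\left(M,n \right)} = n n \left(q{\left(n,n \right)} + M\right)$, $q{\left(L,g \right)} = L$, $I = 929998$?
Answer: $12582090$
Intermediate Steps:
$s{\left(M,n \right)} = n^{2} \left(M + n\right)$ ($s{\left(M,n \right)} = n n \left(n + M\right) = n^{2} \left(M + n\right)$)
$806 \cdot 1298 - \left(s{\left(329,-405 \right)} + I\right) = 806 \cdot 1298 - \left(\left(-405\right)^{2} \left(329 - 405\right) + 929998\right) = 1046188 - \left(164025 \left(-76\right) + 929998\right) = 1046188 - \left(-12465900 + 929998\right) = 1046188 - -11535902 = 1046188 + 11535902 = 12582090$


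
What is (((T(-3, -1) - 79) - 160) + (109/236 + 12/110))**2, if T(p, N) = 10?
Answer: 8791278370081/168480400 ≈ 52180.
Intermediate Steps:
(((T(-3, -1) - 79) - 160) + (109/236 + 12/110))**2 = (((10 - 79) - 160) + (109/236 + 12/110))**2 = ((-69 - 160) + (109*(1/236) + 12*(1/110)))**2 = (-229 + (109/236 + 6/55))**2 = (-229 + 7411/12980)**2 = (-2965009/12980)**2 = 8791278370081/168480400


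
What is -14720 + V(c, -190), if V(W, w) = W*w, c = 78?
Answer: -29540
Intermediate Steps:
-14720 + V(c, -190) = -14720 + 78*(-190) = -14720 - 14820 = -29540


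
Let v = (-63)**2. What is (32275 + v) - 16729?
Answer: 19515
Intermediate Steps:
v = 3969
(32275 + v) - 16729 = (32275 + 3969) - 16729 = 36244 - 16729 = 19515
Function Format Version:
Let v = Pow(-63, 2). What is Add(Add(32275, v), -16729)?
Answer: 19515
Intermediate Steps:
v = 3969
Add(Add(32275, v), -16729) = Add(Add(32275, 3969), -16729) = Add(36244, -16729) = 19515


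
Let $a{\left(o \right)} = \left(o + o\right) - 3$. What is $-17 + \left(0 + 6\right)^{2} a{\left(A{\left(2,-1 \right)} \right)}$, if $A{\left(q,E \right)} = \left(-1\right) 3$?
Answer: $-341$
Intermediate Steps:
$A{\left(q,E \right)} = -3$
$a{\left(o \right)} = -3 + 2 o$ ($a{\left(o \right)} = 2 o - 3 = -3 + 2 o$)
$-17 + \left(0 + 6\right)^{2} a{\left(A{\left(2,-1 \right)} \right)} = -17 + \left(0 + 6\right)^{2} \left(-3 + 2 \left(-3\right)\right) = -17 + 6^{2} \left(-3 - 6\right) = -17 + 36 \left(-9\right) = -17 - 324 = -341$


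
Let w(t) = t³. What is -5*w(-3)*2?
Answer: 270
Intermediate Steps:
-5*w(-3)*2 = -5*(-3)³*2 = -5*(-27)*2 = 135*2 = 270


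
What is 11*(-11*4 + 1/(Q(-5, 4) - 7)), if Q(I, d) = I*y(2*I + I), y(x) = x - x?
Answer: -3399/7 ≈ -485.57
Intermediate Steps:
y(x) = 0
Q(I, d) = 0 (Q(I, d) = I*0 = 0)
11*(-11*4 + 1/(Q(-5, 4) - 7)) = 11*(-11*4 + 1/(0 - 7)) = 11*(-44 + 1/(-7)) = 11*(-44 - ⅐) = 11*(-309/7) = -3399/7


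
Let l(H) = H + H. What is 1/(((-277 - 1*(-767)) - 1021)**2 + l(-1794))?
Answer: 1/278373 ≈ 3.5923e-6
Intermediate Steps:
l(H) = 2*H
1/(((-277 - 1*(-767)) - 1021)**2 + l(-1794)) = 1/(((-277 - 1*(-767)) - 1021)**2 + 2*(-1794)) = 1/(((-277 + 767) - 1021)**2 - 3588) = 1/((490 - 1021)**2 - 3588) = 1/((-531)**2 - 3588) = 1/(281961 - 3588) = 1/278373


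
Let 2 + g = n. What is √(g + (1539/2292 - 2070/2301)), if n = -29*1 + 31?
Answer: I*√19585037433/292994 ≈ 0.47764*I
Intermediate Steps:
n = 2 (n = -29 + 31 = 2)
g = 0 (g = -2 + 2 = 0)
√(g + (1539/2292 - 2070/2301)) = √(0 + (1539/2292 - 2070/2301)) = √(0 + (1539*(1/2292) - 2070*1/2301)) = √(0 + (513/764 - 690/767)) = √(0 - 133689/585988) = √(-133689/585988) = I*√19585037433/292994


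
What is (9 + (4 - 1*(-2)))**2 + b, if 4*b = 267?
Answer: 1167/4 ≈ 291.75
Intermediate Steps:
b = 267/4 (b = (1/4)*267 = 267/4 ≈ 66.750)
(9 + (4 - 1*(-2)))**2 + b = (9 + (4 - 1*(-2)))**2 + 267/4 = (9 + (4 + 2))**2 + 267/4 = (9 + 6)**2 + 267/4 = 15**2 + 267/4 = 225 + 267/4 = 1167/4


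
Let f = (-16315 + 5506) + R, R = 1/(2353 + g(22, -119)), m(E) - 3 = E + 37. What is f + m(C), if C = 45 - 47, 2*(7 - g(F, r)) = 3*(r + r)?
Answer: -29264806/2717 ≈ -10771.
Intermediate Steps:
g(F, r) = 7 - 3*r (g(F, r) = 7 - 3*(r + r)/2 = 7 - 3*2*r/2 = 7 - 3*r)
C = -2
m(E) = 40 + E (m(E) = 3 + (E + 37) = 3 + (37 + E) = 40 + E)
R = 1/2717 (R = 1/(2353 + (7 - 3*(-119))) = 1/(2353 + (7 + 357)) = 1/(2353 + 364) = 1/2717 ≈ 0.00036805)
f = -29368052/2717 (f = (-16315 + 5506) + 1/2717 = -10809 + 1/2717 = -29368052/2717 ≈ -10809.)
f + m(C) = -29368052/2717 + (40 - 2) = -29368052/2717 + 38 = -29264806/2717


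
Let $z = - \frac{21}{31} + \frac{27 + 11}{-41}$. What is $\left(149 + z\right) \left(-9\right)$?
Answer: $- \frac{1686060}{1271} \approx -1326.6$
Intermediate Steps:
$z = - \frac{2039}{1271}$ ($z = \left(-21\right) \frac{1}{31} + 38 \left(- \frac{1}{41}\right) = - \frac{21}{31} - \frac{38}{41} = - \frac{2039}{1271} \approx -1.6042$)
$\left(149 + z\right) \left(-9\right) = \left(149 - \frac{2039}{1271}\right) \left(-9\right) = \frac{187340}{1271} \left(-9\right) = - \frac{1686060}{1271}$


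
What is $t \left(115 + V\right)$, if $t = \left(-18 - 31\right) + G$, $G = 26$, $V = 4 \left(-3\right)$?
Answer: $-2369$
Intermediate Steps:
$V = -12$
$t = -23$ ($t = \left(-18 - 31\right) + 26 = -49 + 26 = -23$)
$t \left(115 + V\right) = - 23 \left(115 - 12\right) = \left(-23\right) 103 = -2369$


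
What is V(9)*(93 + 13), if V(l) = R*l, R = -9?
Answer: -8586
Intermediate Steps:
V(l) = -9*l
V(9)*(93 + 13) = (-9*9)*(93 + 13) = -81*106 = -8586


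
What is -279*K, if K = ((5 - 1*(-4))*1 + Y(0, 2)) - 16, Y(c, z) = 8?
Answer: -279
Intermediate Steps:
K = 1 (K = ((5 - 1*(-4))*1 + 8) - 16 = ((5 + 4)*1 + 8) - 16 = (9*1 + 8) - 16 = (9 + 8) - 16 = 17 - 16 = 1)
-279*K = -279*1 = -279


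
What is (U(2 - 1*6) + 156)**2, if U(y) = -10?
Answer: 21316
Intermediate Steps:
(U(2 - 1*6) + 156)**2 = (-10 + 156)**2 = 146**2 = 21316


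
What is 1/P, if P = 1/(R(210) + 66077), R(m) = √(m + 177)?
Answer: 66077 + 3*√43 ≈ 66097.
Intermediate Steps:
R(m) = √(177 + m)
P = 1/(66077 + 3*√43) (P = 1/(√(177 + 210) + 66077) = 1/(√387 + 66077) = 1/(3*√43 + 66077) = 1/(66077 + 3*√43) ≈ 1.5129e-5)
1/P = 1/(66077/4366169542 - 3*√43/4366169542)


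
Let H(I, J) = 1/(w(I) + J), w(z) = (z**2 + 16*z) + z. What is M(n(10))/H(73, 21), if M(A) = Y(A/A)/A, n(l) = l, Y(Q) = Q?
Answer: 6591/10 ≈ 659.10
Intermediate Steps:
w(z) = z**2 + 17*z
H(I, J) = 1/(J + I*(17 + I)) (H(I, J) = 1/(I*(17 + I) + J) = 1/(J + I*(17 + I)))
M(A) = 1/A (M(A) = (A/A)/A = 1/A)
M(n(10))/H(73, 21) = 1/(10*(1/(21 + 73*(17 + 73)))) = 1/(10*(1/(21 + 73*90))) = 1/(10*(1/(21 + 6570))) = 1/(10*(1/6591)) = (1/10)*6591 = 6591/10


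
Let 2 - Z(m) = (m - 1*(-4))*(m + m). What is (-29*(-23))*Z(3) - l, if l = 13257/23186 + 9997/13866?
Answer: -2144489399921/80374269 ≈ -26681.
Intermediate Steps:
Z(m) = 2 - 2*m*(4 + m) (Z(m) = 2 - (m - 1*(-4))*(m + m) = 2 - (m + 4)*2*m = 2 - (4 + m)*2*m = 2 - 2*m*(4 + m))
l = 103903001/80374269 (l = 13257*(1/23186) + 9997*(1/13866) = 13257/23186 + 9997/13866 = 103903001/80374269 ≈ 1.2927)
(-29*(-23))*Z(3) - l = (-29*(-23))*(2 - 8*3 - 2*3²) - 1*103903001/80374269 = 667*(2 - 24 - 2*9) - 103903001/80374269 = 667*(2 - 24 - 18) - 103903001/80374269 = 667*(-40) - 103903001/80374269 = -26680 - 103903001/80374269 = -2144489399921/80374269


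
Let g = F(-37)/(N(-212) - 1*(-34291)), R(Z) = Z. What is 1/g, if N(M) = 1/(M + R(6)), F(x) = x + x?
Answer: -7063945/15244 ≈ -463.39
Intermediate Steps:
F(x) = 2*x
N(M) = 1/(6 + M) (N(M) = 1/(M + 6) = 1/(6 + M))
g = -15244/7063945 (g = (2*(-37))/(1/(6 - 212) - 1*(-34291)) = -74/(1/(-206) + 34291) = -74/(-1/206 + 34291) = -74/7063945/206 = -74*206/7063945 = -15244/7063945 ≈ -0.0021580)
1/g = 1/(-15244/7063945) = -7063945/15244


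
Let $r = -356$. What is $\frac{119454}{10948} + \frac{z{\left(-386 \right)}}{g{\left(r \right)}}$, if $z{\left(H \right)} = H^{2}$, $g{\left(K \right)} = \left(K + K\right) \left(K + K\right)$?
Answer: $\frac{3886731049}{346876432} \approx 11.205$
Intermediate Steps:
$g{\left(K \right)} = 4 K^{2}$ ($g{\left(K \right)} = 2 K 2 K = 4 K^{2}$)
$\frac{119454}{10948} + \frac{z{\left(-386 \right)}}{g{\left(r \right)}} = \frac{119454}{10948} + \frac{\left(-386\right)^{2}}{4 \left(-356\right)^{2}} = 119454 \cdot \frac{1}{10948} + \frac{148996}{4 \cdot 126736} = \frac{59727}{5474} + \frac{148996}{506944} = \frac{59727}{5474} + 148996 \cdot \frac{1}{506944} = \frac{59727}{5474} + \frac{37249}{126736} = \frac{3886731049}{346876432}$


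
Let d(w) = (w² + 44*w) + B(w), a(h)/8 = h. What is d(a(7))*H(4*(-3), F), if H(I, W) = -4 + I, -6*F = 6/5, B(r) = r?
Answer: -90496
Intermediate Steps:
a(h) = 8*h
d(w) = w² + 45*w (d(w) = (w² + 44*w) + w = w² + 45*w)
F = -⅕ (F = -1/5 = -⅙*6/5 = -⅕ ≈ -0.20000)
d(a(7))*H(4*(-3), F) = ((8*7)*(45 + 8*7))*(-4 + 4*(-3)) = (56*(45 + 56))*(-4 - 12) = (56*101)*(-16) = 5656*(-16) = -90496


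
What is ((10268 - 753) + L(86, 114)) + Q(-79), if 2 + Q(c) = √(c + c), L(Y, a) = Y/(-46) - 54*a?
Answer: 77168/23 + I*√158 ≈ 3355.1 + 12.57*I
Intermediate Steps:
L(Y, a) = -54*a - Y/46 (L(Y, a) = Y*(-1/46) - 54*a = -Y/46 - 54*a = -54*a - Y/46)
Q(c) = -2 + √2*√c (Q(c) = -2 + √(c + c) = -2 + √(2*c) = -2 + √2*√c)
((10268 - 753) + L(86, 114)) + Q(-79) = ((10268 - 753) + (-54*114 - 1/46*86)) + (-2 + √2*√(-79)) = (9515 + (-6156 - 43/23)) + (-2 + √2*(I*√79)) = (9515 - 141631/23) + (-2 + I*√158) = 77214/23 + (-2 + I*√158) = 77168/23 + I*√158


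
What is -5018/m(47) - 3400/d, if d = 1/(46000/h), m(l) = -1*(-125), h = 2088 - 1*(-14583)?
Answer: -19633655078/2083875 ≈ -9421.7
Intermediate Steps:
h = 16671 (h = 2088 + 14583 = 16671)
m(l) = 125
d = 16671/46000 (d = 1/(46000/16671) = 16671/46000 ≈ 0.36241)
-5018/m(47) - 3400/d = -5018/125 - 3400/16671/46000 = -5018*1/125 - 3400*46000/16671 = -5018/125 - 156400000/16671 = -19633655078/2083875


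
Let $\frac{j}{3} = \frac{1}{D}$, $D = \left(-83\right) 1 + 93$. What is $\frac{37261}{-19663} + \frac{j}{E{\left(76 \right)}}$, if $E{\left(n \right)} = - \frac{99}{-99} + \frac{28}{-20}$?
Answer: $- \frac{29719}{11236} \approx -2.645$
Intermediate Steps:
$E{\left(n \right)} = - \frac{2}{5}$ ($E{\left(n \right)} = \left(-99\right) \left(- \frac{1}{99}\right) + 28 \left(- \frac{1}{20}\right) = 1 - \frac{7}{5} = - \frac{2}{5}$)
$D = 10$ ($D = -83 + 93 = 10$)
$j = \frac{3}{10} \approx 0.3$
$\frac{37261}{-19663} + \frac{j}{E{\left(76 \right)}} = \frac{37261}{-19663} + \frac{3}{10 \left(- \frac{2}{5}\right)} = 37261 \left(- \frac{1}{19663}\right) + \frac{3}{10} \left(- \frac{5}{2}\right) = - \frac{5323}{2809} - \frac{3}{4} = - \frac{29719}{11236}$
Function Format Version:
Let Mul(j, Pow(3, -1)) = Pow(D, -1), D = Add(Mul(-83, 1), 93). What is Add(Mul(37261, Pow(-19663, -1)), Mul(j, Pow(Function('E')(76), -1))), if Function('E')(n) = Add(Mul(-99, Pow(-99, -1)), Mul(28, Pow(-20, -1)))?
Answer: Rational(-29719, 11236) ≈ -2.6450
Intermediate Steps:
Function('E')(n) = Rational(-2, 5) (Function('E')(n) = Add(Mul(-99, Rational(-1, 99)), Mul(28, Rational(-1, 20))) = Add(1, Rational(-7, 5)) = Rational(-2, 5))
D = 10 (D = Add(-83, 93) = 10)
j = Rational(3, 10) (j = Mul(3, Pow(10, -1)) = Mul(3, Rational(1, 10)) = Rational(3, 10) ≈ 0.30000)
Add(Mul(37261, Pow(-19663, -1)), Mul(j, Pow(Function('E')(76), -1))) = Add(Mul(37261, Pow(-19663, -1)), Mul(Rational(3, 10), Pow(Rational(-2, 5), -1))) = Add(Mul(37261, Rational(-1, 19663)), Mul(Rational(3, 10), Rational(-5, 2))) = Add(Rational(-5323, 2809), Rational(-3, 4)) = Rational(-29719, 11236)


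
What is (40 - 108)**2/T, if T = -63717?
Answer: -4624/63717 ≈ -0.072571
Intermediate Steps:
(40 - 108)**2/T = (40 - 108)**2/(-63717) = (-68)**2*(-1/63717) = 4624*(-1/63717) = -4624/63717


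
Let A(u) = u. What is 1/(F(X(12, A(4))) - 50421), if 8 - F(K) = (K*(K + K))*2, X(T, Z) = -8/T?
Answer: -9/453733 ≈ -1.9835e-5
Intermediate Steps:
F(K) = 8 - 4*K² (F(K) = 8 - K*(K + K)*2 = 8 - K*(2*K)*2 = 8 - 2*K²*2 = 8 - 4*K²)
1/(F(X(12, A(4))) - 50421) = 1/((8 - 4*(-8/12)²) - 50421) = 1/((8 - 4*(-8*1/12)²) - 50421) = 1/((8 - 4*(-⅔)²) - 50421) = 1/((8 - 4*4/9) - 50421) = 1/((8 - 16/9) - 50421) = 1/(56/9 - 50421) = 1/(-453733/9) = -9/453733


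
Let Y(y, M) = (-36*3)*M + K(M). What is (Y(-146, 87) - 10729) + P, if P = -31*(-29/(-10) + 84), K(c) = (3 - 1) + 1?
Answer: -228159/10 ≈ -22816.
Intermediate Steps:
K(c) = 3 (K(c) = 2 + 1 = 3)
Y(y, M) = 3 - 108*M (Y(y, M) = (-36*3)*M + 3 = -108*M + 3 = 3 - 108*M)
P = -26939/10 (P = -31*(-29*(-1/10) + 84) = -31*(29/10 + 84) = -31*869/10 = -26939/10 ≈ -2693.9)
(Y(-146, 87) - 10729) + P = ((3 - 108*87) - 10729) - 26939/10 = ((3 - 9396) - 10729) - 26939/10 = (-9393 - 10729) - 26939/10 = -20122 - 26939/10 = -228159/10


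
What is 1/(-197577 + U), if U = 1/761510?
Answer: -761510/150456861269 ≈ -5.0613e-6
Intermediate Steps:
U = 1/761510 ≈ 1.3132e-6
1/(-197577 + U) = 1/(-197577 + 1/761510) = 1/(-150456861269/761510) = -761510/150456861269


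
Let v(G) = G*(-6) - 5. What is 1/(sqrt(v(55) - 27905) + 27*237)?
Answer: 6399/40975441 - 4*I*sqrt(1765)/40975441 ≈ 0.00015617 - 4.1012e-6*I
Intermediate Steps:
v(G) = -5 - 6*G (v(G) = -6*G - 5 = -5 - 6*G)
1/(sqrt(v(55) - 27905) + 27*237) = 1/(sqrt((-5 - 6*55) - 27905) + 27*237) = 1/(sqrt((-5 - 330) - 27905) + 6399) = 1/(sqrt(-335 - 27905) + 6399) = 1/(sqrt(-28240) + 6399) = 1/(4*I*sqrt(1765) + 6399) = 1/(6399 + 4*I*sqrt(1765))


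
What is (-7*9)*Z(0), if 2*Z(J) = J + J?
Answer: 0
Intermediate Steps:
Z(J) = J (Z(J) = (J + J)/2 = (2*J)/2 = J)
(-7*9)*Z(0) = -7*9*0 = -63*0 = 0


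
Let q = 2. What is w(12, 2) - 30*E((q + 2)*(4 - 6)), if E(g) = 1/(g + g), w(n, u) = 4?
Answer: 47/8 ≈ 5.8750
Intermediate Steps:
E(g) = 1/(2*g)
w(12, 2) - 30*E((q + 2)*(4 - 6)) = 4 - 15/((2 + 2)*(4 - 6)) = 4 - 15/(4*(-2)) = 4 - 15/(-8) = 4 - 15*(-1)/8 = 4 - 30*(-1/16) = 4 + 15/8 = 47/8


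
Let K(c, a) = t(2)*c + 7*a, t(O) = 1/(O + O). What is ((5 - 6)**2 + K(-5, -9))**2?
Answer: 64009/16 ≈ 4000.6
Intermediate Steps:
t(O) = 1/(2*O)
K(c, a) = 7*a + c/4 (K(c, a) = ((1/2)/2)*c + 7*a = ((1/2)*(1/2))*c + 7*a = c/4 + 7*a = 7*a + c/4)
((5 - 6)**2 + K(-5, -9))**2 = ((5 - 6)**2 + (7*(-9) + (1/4)*(-5)))**2 = ((-1)**2 + (-63 - 5/4))**2 = (1 - 257/4)**2 = (-253/4)**2 = 64009/16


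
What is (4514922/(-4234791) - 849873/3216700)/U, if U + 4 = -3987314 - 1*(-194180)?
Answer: 6040728042981/17223441291532346200 ≈ 3.5073e-7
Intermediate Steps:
U = -3793138 (U = -4 + (-3987314 - 1*(-194180)) = -4 + (-3987314 + 194180) = -4 - 3793134 = -3793138)
(4514922/(-4234791) - 849873/3216700)/U = (4514922/(-4234791) - 849873/3216700)/(-3793138) = (4514922*(-1/4234791) - 849873*1/3216700)*(-1/3793138) = (-1504974/1411597 - 849873/3216700)*(-1/3793138) = -6040728042981/4540684069900*(-1/3793138) = 6040728042981/17223441291532346200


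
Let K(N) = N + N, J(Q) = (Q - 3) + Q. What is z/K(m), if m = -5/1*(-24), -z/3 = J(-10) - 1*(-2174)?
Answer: -2151/80 ≈ -26.888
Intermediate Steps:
J(Q) = -3 + 2*Q (J(Q) = (-3 + Q) + Q = -3 + 2*Q)
z = -6453 (z = -3*((-3 + 2*(-10)) - 1*(-2174)) = -3*((-3 - 20) + 2174) = -3*(-23 + 2174) = -3*2151 = -6453)
m = 120 (m = -5*1*(-24) = -5*(-24) = 120)
K(N) = 2*N
z/K(m) = -6453/(2*120) = -6453/240 = -6453*1/240 = -2151/80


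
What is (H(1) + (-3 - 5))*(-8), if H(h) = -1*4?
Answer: 96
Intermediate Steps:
H(h) = -4
(H(1) + (-3 - 5))*(-8) = (-4 + (-3 - 5))*(-8) = (-4 - 8)*(-8) = -12*(-8) = 96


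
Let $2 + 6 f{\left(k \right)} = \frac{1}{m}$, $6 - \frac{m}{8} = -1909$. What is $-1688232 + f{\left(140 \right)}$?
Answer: $- \frac{51727438693}{30640} \approx -1.6882 \cdot 10^{6}$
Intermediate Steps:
$m = 15320$ ($m = 48 - -15272 = 48 + 15272 = 15320$)
$f{\left(k \right)} = - \frac{10213}{30640}$ ($f{\left(k \right)} = - \frac{1}{3} + \frac{1}{6 \cdot 15320} = - \frac{1}{3} + \frac{1}{6} \cdot \frac{1}{15320} = - \frac{1}{3} + \frac{1}{91920} = - \frac{10213}{30640}$)
$-1688232 + f{\left(140 \right)} = -1688232 - \frac{10213}{30640} = - \frac{51727438693}{30640}$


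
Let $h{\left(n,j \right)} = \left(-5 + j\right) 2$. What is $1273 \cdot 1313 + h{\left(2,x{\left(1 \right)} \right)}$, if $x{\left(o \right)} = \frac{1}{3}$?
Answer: $\frac{5014319}{3} \approx 1.6714 \cdot 10^{6}$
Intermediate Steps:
$x{\left(o \right)} = \frac{1}{3}$
$h{\left(n,j \right)} = -10 + 2 j$
$1273 \cdot 1313 + h{\left(2,x{\left(1 \right)} \right)} = 1273 \cdot 1313 + \left(-10 + 2 \cdot \frac{1}{3}\right) = 1671449 + \left(-10 + \frac{2}{3}\right) = 1671449 - \frac{28}{3} = \frac{5014319}{3}$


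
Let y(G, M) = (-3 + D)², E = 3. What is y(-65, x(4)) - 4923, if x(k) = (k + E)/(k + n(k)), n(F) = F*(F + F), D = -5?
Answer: -4859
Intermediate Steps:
n(F) = 2*F² (n(F) = F*(2*F) = 2*F²)
x(k) = (3 + k)/(k + 2*k²) (x(k) = (k + 3)/(k + 2*k²) = (3 + k)/(k + 2*k²))
y(G, M) = 64 (y(G, M) = (-3 - 5)² = (-8)² = 64)
y(-65, x(4)) - 4923 = 64 - 4923 = -4859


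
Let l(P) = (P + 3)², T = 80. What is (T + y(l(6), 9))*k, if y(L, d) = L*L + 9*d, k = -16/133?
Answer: -107552/133 ≈ -808.66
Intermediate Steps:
l(P) = (3 + P)²
k = -16/133 (k = -16*1/133 = -16/133 ≈ -0.12030)
y(L, d) = L² + 9*d
(T + y(l(6), 9))*k = (80 + (((3 + 6)²)² + 9*9))*(-16/133) = (80 + ((9²)² + 81))*(-16/133) = (80 + (81² + 81))*(-16/133) = (80 + (6561 + 81))*(-16/133) = (80 + 6642)*(-16/133) = 6722*(-16/133) = -107552/133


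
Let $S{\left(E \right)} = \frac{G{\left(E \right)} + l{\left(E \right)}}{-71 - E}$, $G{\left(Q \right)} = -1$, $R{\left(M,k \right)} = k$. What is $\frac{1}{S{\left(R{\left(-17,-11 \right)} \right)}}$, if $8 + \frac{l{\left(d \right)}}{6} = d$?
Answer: $\frac{12}{23} \approx 0.52174$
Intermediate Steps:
$l{\left(d \right)} = -48 + 6 d$
$S{\left(E \right)} = \frac{-49 + 6 E}{-71 - E}$ ($S{\left(E \right)} = \frac{-1 + \left(-48 + 6 E\right)}{-71 - E} = \frac{-49 + 6 E}{-71 - E}$)
$\frac{1}{S{\left(R{\left(-17,-11 \right)} \right)}} = \frac{1}{\frac{1}{71 - 11} \left(49 - -66\right)} = \frac{1}{\frac{1}{60} \left(49 + 66\right)} = \frac{1}{\frac{1}{60} \cdot 115} = \frac{1}{\frac{23}{12}} = \frac{12}{23}$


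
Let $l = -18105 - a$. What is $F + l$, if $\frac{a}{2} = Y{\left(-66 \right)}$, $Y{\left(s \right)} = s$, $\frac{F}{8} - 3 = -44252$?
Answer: $-371965$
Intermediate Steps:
$F = -353992$ ($F = 24 + 8 \left(-44252\right) = 24 - 354016 = -353992$)
$a = -132$ ($a = 2 \left(-66\right) = -132$)
$l = -17973$ ($l = -18105 - -132 = -18105 + 132 = -17973$)
$F + l = -353992 - 17973 = -371965$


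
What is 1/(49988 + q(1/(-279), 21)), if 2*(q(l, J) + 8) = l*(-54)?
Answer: 31/1549383 ≈ 2.0008e-5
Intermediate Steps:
q(l, J) = -8 - 27*l (q(l, J) = -8 + (l*(-54))/2 = -8 + (-54*l)/2 = -8 - 27*l)
1/(49988 + q(1/(-279), 21)) = 1/(49988 + (-8 - 27/(-279))) = 1/(49988 + (-8 - 27*(-1/279))) = 1/(49988 + (-8 + 3/31)) = 1/(49988 - 245/31) = 1/(1549383/31) = 31/1549383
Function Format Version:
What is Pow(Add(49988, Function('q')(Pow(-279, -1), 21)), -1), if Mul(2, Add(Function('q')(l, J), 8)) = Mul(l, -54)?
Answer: Rational(31, 1549383) ≈ 2.0008e-5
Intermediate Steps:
Function('q')(l, J) = Add(-8, Mul(-27, l)) (Function('q')(l, J) = Add(-8, Mul(Rational(1, 2), Mul(l, -54))) = Add(-8, Mul(Rational(1, 2), Mul(-54, l))) = Add(-8, Mul(-27, l)))
Pow(Add(49988, Function('q')(Pow(-279, -1), 21)), -1) = Pow(Add(49988, Add(-8, Mul(-27, Pow(-279, -1)))), -1) = Pow(Add(49988, Add(-8, Mul(-27, Rational(-1, 279)))), -1) = Pow(Add(49988, Add(-8, Rational(3, 31))), -1) = Pow(Add(49988, Rational(-245, 31)), -1) = Pow(Rational(1549383, 31), -1) = Rational(31, 1549383)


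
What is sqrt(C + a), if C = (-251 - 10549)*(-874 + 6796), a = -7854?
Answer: I*sqrt(63965454) ≈ 7997.8*I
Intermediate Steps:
C = -63957600 (C = -10800*5922 = -63957600)
sqrt(C + a) = sqrt(-63957600 - 7854) = sqrt(-63965454) = I*sqrt(63965454)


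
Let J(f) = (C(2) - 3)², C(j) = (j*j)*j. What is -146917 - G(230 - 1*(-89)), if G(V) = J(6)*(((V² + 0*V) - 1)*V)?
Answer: -811682917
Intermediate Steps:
C(j) = j³ (C(j) = j²*j = j³)
J(f) = 25 (J(f) = (2³ - 3)² = (8 - 3)² = 5² = 25)
G(V) = 25*V*(-1 + V²) (G(V) = 25*(((V² + 0*V) - 1)*V) = 25*(((V² + 0) - 1)*V) = 25*((V² - 1)*V) = 25*((-1 + V²)*V) = 25*(V*(-1 + V²)) = 25*V*(-1 + V²))
-146917 - G(230 - 1*(-89)) = -146917 - 25*(230 - 1*(-89))*(-1 + (230 - 1*(-89))²) = -146917 - 25*(230 + 89)*(-1 + (230 + 89)²) = -146917 - 25*319*(-1 + 319²) = -146917 - 25*319*(-1 + 101761) = -146917 - 25*319*101760 = -146917 - 1*811536000 = -146917 - 811536000 = -811682917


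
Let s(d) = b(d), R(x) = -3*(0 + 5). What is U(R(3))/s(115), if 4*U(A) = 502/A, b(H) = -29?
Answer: 251/870 ≈ 0.28851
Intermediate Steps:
R(x) = -15 (R(x) = -3*5 = -15)
s(d) = -29
U(A) = 251/(2*A) (U(A) = (502/A)/4 = 251/(2*A))
U(R(3))/s(115) = ((251/2)/(-15))/(-29) = ((251/2)*(-1/15))*(-1/29) = -251/30*(-1/29) = 251/870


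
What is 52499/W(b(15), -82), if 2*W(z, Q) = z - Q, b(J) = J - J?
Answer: 52499/41 ≈ 1280.5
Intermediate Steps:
b(J) = 0
W(z, Q) = z/2 - Q/2 (W(z, Q) = (z - Q)/2 = z/2 - Q/2)
52499/W(b(15), -82) = 52499/((½)*0 - ½*(-82)) = 52499/(0 + 41) = 52499/41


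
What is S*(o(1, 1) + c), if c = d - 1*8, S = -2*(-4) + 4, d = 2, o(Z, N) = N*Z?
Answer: -60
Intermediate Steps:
S = 12 (S = 8 + 4 = 12)
c = -6 (c = 2 - 1*8 = 2 - 8 = -6)
S*(o(1, 1) + c) = 12*(1*1 - 6) = 12*(1 - 6) = 12*(-5) = -60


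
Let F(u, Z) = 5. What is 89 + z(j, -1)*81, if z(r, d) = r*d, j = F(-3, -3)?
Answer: -316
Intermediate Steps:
j = 5
z(r, d) = d*r
89 + z(j, -1)*81 = 89 - 1*5*81 = 89 - 5*81 = 89 - 405 = -316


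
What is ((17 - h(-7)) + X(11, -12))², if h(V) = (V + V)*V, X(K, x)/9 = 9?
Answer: 0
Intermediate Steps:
X(K, x) = 81 (X(K, x) = 9*9 = 81)
h(V) = 2*V² (h(V) = (2*V)*V = 2*V²)
((17 - h(-7)) + X(11, -12))² = ((17 - 2*(-7)²) + 81)² = ((17 - 2*49) + 81)² = ((17 - 1*98) + 81)² = ((17 - 98) + 81)² = (-81 + 81)² = 0² = 0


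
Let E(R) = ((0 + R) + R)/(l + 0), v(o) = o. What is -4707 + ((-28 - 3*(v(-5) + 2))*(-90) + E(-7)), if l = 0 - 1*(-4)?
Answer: -6001/2 ≈ -3000.5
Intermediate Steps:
l = 4 (l = 0 + 4 = 4)
E(R) = R/2 (E(R) = ((0 + R) + R)/(4 + 0) = (R + R)/4 = (2*R)*(¼) = R/2)
-4707 + ((-28 - 3*(v(-5) + 2))*(-90) + E(-7)) = -4707 + ((-28 - 3*(-5 + 2))*(-90) + (½)*(-7)) = -4707 + ((-28 - 3*(-3))*(-90) - 7/2) = -4707 + ((-28 - 1*(-9))*(-90) - 7/2) = -4707 + ((-28 + 9)*(-90) - 7/2) = -4707 + (-19*(-90) - 7/2) = -4707 + (1710 - 7/2) = -4707 + 3413/2 = -6001/2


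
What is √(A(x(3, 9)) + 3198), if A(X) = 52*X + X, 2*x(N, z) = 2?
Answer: √3251 ≈ 57.018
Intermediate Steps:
x(N, z) = 1 (x(N, z) = (½)*2 = 1)
A(X) = 53*X
√(A(x(3, 9)) + 3198) = √(53*1 + 3198) = √(53 + 3198) = √3251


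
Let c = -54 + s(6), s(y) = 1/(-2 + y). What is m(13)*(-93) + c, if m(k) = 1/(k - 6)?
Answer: -1877/28 ≈ -67.036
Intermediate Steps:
m(k) = 1/(-6 + k)
c = -215/4 (c = -54 + 1/(-2 + 6) = -54 + 1/4 = -215/4 ≈ -53.750)
m(13)*(-93) + c = -93/(-6 + 13) - 215/4 = -93/7 - 215/4 = -1877/28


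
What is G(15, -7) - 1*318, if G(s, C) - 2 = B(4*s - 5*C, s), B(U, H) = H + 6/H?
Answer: -1503/5 ≈ -300.60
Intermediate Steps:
G(s, C) = 2 + s + 6/s (G(s, C) = 2 + (s + 6/s) = 2 + s + 6/s)
G(15, -7) - 1*318 = (2 + 15 + 6/15) - 1*318 = (2 + 15 + 6*(1/15)) - 318 = (2 + 15 + 2/5) - 318 = 87/5 - 318 = -1503/5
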